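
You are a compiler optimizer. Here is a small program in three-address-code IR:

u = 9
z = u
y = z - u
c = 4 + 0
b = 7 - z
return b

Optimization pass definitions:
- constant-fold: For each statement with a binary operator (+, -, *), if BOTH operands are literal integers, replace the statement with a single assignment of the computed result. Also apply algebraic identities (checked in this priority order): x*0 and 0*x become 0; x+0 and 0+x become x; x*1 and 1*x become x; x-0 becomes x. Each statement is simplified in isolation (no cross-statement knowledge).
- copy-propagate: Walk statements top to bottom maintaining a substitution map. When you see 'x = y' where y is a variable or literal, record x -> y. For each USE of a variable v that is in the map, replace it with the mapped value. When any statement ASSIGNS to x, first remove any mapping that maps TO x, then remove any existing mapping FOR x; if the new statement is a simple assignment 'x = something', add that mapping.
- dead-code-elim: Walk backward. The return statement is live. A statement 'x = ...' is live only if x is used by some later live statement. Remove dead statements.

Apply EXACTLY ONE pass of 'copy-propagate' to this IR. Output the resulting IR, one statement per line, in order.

Applying copy-propagate statement-by-statement:
  [1] u = 9  (unchanged)
  [2] z = u  -> z = 9
  [3] y = z - u  -> y = 9 - 9
  [4] c = 4 + 0  (unchanged)
  [5] b = 7 - z  -> b = 7 - 9
  [6] return b  (unchanged)
Result (6 stmts):
  u = 9
  z = 9
  y = 9 - 9
  c = 4 + 0
  b = 7 - 9
  return b

Answer: u = 9
z = 9
y = 9 - 9
c = 4 + 0
b = 7 - 9
return b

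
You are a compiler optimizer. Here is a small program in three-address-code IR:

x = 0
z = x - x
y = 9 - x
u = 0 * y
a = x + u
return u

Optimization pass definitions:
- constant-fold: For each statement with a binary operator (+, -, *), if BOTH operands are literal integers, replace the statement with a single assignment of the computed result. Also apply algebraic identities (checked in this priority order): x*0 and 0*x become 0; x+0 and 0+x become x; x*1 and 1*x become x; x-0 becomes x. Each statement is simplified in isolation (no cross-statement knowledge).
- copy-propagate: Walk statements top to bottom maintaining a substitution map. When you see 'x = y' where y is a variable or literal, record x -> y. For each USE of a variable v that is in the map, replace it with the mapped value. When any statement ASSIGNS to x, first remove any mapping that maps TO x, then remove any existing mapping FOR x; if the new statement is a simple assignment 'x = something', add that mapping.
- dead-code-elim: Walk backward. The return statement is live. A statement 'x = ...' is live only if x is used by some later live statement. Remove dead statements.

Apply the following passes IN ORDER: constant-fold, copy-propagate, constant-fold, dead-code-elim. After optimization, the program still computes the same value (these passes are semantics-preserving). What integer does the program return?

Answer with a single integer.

Initial IR:
  x = 0
  z = x - x
  y = 9 - x
  u = 0 * y
  a = x + u
  return u
After constant-fold (6 stmts):
  x = 0
  z = x - x
  y = 9 - x
  u = 0
  a = x + u
  return u
After copy-propagate (6 stmts):
  x = 0
  z = 0 - 0
  y = 9 - 0
  u = 0
  a = 0 + 0
  return 0
After constant-fold (6 stmts):
  x = 0
  z = 0
  y = 9
  u = 0
  a = 0
  return 0
After dead-code-elim (1 stmts):
  return 0
Evaluate:
  x = 0  =>  x = 0
  z = x - x  =>  z = 0
  y = 9 - x  =>  y = 9
  u = 0 * y  =>  u = 0
  a = x + u  =>  a = 0
  return u = 0

Answer: 0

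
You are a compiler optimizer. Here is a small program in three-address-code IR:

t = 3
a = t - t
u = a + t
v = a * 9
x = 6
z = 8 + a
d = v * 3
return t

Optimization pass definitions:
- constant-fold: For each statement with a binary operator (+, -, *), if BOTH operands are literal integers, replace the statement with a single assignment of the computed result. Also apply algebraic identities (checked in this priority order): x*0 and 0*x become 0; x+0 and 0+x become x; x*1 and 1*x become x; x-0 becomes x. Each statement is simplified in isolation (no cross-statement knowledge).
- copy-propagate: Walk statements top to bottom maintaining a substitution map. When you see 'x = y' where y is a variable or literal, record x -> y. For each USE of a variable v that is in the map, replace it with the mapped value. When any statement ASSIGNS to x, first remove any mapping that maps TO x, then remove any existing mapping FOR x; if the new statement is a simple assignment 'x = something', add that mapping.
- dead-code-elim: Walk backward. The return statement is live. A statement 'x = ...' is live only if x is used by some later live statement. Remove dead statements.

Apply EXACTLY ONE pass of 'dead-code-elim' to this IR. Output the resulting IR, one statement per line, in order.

Applying dead-code-elim statement-by-statement:
  [8] return t  -> KEEP (return); live=['t']
  [7] d = v * 3  -> DEAD (d not live)
  [6] z = 8 + a  -> DEAD (z not live)
  [5] x = 6  -> DEAD (x not live)
  [4] v = a * 9  -> DEAD (v not live)
  [3] u = a + t  -> DEAD (u not live)
  [2] a = t - t  -> DEAD (a not live)
  [1] t = 3  -> KEEP; live=[]
Result (2 stmts):
  t = 3
  return t

Answer: t = 3
return t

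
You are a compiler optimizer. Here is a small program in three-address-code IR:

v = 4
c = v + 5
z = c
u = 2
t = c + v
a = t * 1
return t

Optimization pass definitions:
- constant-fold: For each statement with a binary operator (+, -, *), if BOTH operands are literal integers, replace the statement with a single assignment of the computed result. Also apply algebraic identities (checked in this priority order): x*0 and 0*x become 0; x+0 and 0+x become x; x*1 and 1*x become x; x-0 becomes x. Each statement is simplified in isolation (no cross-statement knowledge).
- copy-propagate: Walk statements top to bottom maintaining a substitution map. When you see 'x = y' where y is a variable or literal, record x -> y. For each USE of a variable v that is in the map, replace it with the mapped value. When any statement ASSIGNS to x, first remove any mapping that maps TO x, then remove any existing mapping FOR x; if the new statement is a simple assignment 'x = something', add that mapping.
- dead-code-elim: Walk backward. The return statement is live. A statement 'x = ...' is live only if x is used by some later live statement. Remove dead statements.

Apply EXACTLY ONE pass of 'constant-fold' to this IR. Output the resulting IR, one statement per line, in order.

Applying constant-fold statement-by-statement:
  [1] v = 4  (unchanged)
  [2] c = v + 5  (unchanged)
  [3] z = c  (unchanged)
  [4] u = 2  (unchanged)
  [5] t = c + v  (unchanged)
  [6] a = t * 1  -> a = t
  [7] return t  (unchanged)
Result (7 stmts):
  v = 4
  c = v + 5
  z = c
  u = 2
  t = c + v
  a = t
  return t

Answer: v = 4
c = v + 5
z = c
u = 2
t = c + v
a = t
return t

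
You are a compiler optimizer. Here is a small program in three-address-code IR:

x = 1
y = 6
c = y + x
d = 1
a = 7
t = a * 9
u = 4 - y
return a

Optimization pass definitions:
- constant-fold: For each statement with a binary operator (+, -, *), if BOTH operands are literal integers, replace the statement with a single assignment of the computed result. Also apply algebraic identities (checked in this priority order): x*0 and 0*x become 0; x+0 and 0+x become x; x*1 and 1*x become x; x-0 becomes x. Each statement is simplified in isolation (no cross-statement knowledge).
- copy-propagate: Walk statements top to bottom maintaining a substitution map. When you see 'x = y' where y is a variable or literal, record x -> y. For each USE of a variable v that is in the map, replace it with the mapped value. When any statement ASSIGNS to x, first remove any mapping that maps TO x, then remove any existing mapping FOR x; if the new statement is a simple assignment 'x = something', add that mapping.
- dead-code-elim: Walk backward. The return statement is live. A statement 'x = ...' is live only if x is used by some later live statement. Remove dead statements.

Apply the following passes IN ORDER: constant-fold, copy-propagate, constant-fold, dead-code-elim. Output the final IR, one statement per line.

Answer: return 7

Derivation:
Initial IR:
  x = 1
  y = 6
  c = y + x
  d = 1
  a = 7
  t = a * 9
  u = 4 - y
  return a
After constant-fold (8 stmts):
  x = 1
  y = 6
  c = y + x
  d = 1
  a = 7
  t = a * 9
  u = 4 - y
  return a
After copy-propagate (8 stmts):
  x = 1
  y = 6
  c = 6 + 1
  d = 1
  a = 7
  t = 7 * 9
  u = 4 - 6
  return 7
After constant-fold (8 stmts):
  x = 1
  y = 6
  c = 7
  d = 1
  a = 7
  t = 63
  u = -2
  return 7
After dead-code-elim (1 stmts):
  return 7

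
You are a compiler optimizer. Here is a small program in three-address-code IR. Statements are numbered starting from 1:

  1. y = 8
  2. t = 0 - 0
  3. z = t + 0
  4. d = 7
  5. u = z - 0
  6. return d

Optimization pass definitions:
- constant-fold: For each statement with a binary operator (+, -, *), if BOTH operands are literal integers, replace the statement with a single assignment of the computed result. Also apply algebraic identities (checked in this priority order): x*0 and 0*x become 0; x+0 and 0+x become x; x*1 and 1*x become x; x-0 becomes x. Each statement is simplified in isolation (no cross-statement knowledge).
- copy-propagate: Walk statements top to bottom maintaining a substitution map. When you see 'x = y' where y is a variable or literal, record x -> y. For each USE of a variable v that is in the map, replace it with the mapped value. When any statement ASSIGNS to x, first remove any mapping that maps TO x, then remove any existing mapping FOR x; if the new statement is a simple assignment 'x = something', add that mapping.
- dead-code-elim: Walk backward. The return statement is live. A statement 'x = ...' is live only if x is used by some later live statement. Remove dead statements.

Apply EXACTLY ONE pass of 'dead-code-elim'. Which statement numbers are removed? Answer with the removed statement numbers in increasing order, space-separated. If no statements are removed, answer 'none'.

Backward liveness scan:
Stmt 1 'y = 8': DEAD (y not in live set [])
Stmt 2 't = 0 - 0': DEAD (t not in live set [])
Stmt 3 'z = t + 0': DEAD (z not in live set [])
Stmt 4 'd = 7': KEEP (d is live); live-in = []
Stmt 5 'u = z - 0': DEAD (u not in live set ['d'])
Stmt 6 'return d': KEEP (return); live-in = ['d']
Removed statement numbers: [1, 2, 3, 5]
Surviving IR:
  d = 7
  return d

Answer: 1 2 3 5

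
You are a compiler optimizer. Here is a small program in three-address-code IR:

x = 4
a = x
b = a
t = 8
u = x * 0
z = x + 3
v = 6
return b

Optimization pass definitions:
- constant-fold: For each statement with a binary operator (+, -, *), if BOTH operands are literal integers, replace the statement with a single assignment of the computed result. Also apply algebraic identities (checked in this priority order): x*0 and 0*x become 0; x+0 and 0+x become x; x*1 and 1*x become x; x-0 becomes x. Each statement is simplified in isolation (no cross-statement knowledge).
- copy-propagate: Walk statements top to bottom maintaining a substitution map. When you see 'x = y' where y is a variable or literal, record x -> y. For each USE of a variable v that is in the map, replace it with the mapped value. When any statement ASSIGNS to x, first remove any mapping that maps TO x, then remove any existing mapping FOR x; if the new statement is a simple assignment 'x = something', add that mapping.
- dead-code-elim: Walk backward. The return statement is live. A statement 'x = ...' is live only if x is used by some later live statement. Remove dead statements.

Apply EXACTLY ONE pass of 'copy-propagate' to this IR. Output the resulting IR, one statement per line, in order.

Applying copy-propagate statement-by-statement:
  [1] x = 4  (unchanged)
  [2] a = x  -> a = 4
  [3] b = a  -> b = 4
  [4] t = 8  (unchanged)
  [5] u = x * 0  -> u = 4 * 0
  [6] z = x + 3  -> z = 4 + 3
  [7] v = 6  (unchanged)
  [8] return b  -> return 4
Result (8 stmts):
  x = 4
  a = 4
  b = 4
  t = 8
  u = 4 * 0
  z = 4 + 3
  v = 6
  return 4

Answer: x = 4
a = 4
b = 4
t = 8
u = 4 * 0
z = 4 + 3
v = 6
return 4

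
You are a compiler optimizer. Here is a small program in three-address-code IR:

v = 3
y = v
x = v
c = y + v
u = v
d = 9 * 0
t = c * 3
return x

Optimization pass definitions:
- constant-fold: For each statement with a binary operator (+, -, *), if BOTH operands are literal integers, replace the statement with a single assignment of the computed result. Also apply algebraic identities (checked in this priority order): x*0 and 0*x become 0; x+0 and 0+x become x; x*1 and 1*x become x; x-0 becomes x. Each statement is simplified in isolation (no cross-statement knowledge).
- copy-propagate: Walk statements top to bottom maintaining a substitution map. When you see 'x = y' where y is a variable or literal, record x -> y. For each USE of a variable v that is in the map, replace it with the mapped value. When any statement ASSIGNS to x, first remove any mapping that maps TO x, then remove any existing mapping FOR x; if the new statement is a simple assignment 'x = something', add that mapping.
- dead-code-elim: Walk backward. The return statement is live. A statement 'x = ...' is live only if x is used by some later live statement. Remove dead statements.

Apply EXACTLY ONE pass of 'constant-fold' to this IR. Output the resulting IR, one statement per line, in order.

Applying constant-fold statement-by-statement:
  [1] v = 3  (unchanged)
  [2] y = v  (unchanged)
  [3] x = v  (unchanged)
  [4] c = y + v  (unchanged)
  [5] u = v  (unchanged)
  [6] d = 9 * 0  -> d = 0
  [7] t = c * 3  (unchanged)
  [8] return x  (unchanged)
Result (8 stmts):
  v = 3
  y = v
  x = v
  c = y + v
  u = v
  d = 0
  t = c * 3
  return x

Answer: v = 3
y = v
x = v
c = y + v
u = v
d = 0
t = c * 3
return x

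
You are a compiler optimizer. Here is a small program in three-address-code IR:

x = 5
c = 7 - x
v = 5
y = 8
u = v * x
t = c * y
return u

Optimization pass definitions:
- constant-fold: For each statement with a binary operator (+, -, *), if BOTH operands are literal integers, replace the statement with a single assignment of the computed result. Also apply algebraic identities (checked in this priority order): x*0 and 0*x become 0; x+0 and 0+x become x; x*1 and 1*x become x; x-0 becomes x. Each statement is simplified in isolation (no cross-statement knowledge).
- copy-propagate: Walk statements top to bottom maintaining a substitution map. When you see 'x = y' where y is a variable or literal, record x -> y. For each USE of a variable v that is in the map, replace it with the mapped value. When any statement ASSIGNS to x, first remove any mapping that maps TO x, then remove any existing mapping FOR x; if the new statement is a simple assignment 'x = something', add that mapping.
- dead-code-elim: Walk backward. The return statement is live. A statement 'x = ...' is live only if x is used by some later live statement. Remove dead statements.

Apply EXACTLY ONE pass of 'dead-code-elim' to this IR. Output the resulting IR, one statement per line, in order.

Answer: x = 5
v = 5
u = v * x
return u

Derivation:
Applying dead-code-elim statement-by-statement:
  [7] return u  -> KEEP (return); live=['u']
  [6] t = c * y  -> DEAD (t not live)
  [5] u = v * x  -> KEEP; live=['v', 'x']
  [4] y = 8  -> DEAD (y not live)
  [3] v = 5  -> KEEP; live=['x']
  [2] c = 7 - x  -> DEAD (c not live)
  [1] x = 5  -> KEEP; live=[]
Result (4 stmts):
  x = 5
  v = 5
  u = v * x
  return u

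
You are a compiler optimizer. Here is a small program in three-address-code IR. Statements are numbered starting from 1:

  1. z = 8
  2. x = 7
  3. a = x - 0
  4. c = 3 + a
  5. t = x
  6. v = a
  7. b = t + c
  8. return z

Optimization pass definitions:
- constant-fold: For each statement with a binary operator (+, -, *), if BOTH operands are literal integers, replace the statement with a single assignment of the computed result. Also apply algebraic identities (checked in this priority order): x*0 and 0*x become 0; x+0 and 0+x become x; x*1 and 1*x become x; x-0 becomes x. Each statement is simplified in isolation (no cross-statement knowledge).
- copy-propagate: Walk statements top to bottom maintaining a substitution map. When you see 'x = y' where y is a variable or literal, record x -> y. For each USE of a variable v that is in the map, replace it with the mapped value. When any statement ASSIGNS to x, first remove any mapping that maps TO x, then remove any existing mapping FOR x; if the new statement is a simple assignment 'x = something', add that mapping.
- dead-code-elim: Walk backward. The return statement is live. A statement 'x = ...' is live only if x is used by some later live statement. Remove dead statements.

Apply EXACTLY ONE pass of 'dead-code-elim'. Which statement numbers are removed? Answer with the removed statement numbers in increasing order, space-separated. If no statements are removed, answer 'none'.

Backward liveness scan:
Stmt 1 'z = 8': KEEP (z is live); live-in = []
Stmt 2 'x = 7': DEAD (x not in live set ['z'])
Stmt 3 'a = x - 0': DEAD (a not in live set ['z'])
Stmt 4 'c = 3 + a': DEAD (c not in live set ['z'])
Stmt 5 't = x': DEAD (t not in live set ['z'])
Stmt 6 'v = a': DEAD (v not in live set ['z'])
Stmt 7 'b = t + c': DEAD (b not in live set ['z'])
Stmt 8 'return z': KEEP (return); live-in = ['z']
Removed statement numbers: [2, 3, 4, 5, 6, 7]
Surviving IR:
  z = 8
  return z

Answer: 2 3 4 5 6 7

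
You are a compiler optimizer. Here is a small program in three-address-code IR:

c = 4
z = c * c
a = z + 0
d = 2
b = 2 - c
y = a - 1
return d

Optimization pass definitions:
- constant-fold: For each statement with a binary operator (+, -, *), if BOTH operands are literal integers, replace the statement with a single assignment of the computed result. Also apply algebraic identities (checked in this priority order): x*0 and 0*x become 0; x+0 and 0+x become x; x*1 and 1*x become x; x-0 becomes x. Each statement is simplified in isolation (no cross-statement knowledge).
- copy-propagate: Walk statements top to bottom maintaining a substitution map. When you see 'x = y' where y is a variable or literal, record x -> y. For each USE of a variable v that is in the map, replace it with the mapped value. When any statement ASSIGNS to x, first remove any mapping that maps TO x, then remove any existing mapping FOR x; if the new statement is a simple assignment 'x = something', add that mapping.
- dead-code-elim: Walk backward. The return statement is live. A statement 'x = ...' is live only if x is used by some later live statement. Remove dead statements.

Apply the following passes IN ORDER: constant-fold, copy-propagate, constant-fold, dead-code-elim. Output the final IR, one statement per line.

Answer: return 2

Derivation:
Initial IR:
  c = 4
  z = c * c
  a = z + 0
  d = 2
  b = 2 - c
  y = a - 1
  return d
After constant-fold (7 stmts):
  c = 4
  z = c * c
  a = z
  d = 2
  b = 2 - c
  y = a - 1
  return d
After copy-propagate (7 stmts):
  c = 4
  z = 4 * 4
  a = z
  d = 2
  b = 2 - 4
  y = z - 1
  return 2
After constant-fold (7 stmts):
  c = 4
  z = 16
  a = z
  d = 2
  b = -2
  y = z - 1
  return 2
After dead-code-elim (1 stmts):
  return 2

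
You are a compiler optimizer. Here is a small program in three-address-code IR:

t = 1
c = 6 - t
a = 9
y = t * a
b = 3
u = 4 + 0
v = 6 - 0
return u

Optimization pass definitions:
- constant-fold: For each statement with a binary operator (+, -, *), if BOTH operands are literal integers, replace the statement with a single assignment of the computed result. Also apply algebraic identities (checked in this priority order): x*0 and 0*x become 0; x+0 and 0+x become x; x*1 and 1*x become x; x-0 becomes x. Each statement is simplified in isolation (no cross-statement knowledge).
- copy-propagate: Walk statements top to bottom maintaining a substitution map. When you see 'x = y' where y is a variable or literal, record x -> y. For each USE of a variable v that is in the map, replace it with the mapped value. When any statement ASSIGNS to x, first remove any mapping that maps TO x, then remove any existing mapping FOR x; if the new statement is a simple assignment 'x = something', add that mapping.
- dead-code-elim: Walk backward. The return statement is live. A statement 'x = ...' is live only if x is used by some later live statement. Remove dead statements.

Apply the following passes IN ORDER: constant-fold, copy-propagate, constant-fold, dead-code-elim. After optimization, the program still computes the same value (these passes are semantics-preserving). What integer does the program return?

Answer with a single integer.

Answer: 4

Derivation:
Initial IR:
  t = 1
  c = 6 - t
  a = 9
  y = t * a
  b = 3
  u = 4 + 0
  v = 6 - 0
  return u
After constant-fold (8 stmts):
  t = 1
  c = 6 - t
  a = 9
  y = t * a
  b = 3
  u = 4
  v = 6
  return u
After copy-propagate (8 stmts):
  t = 1
  c = 6 - 1
  a = 9
  y = 1 * 9
  b = 3
  u = 4
  v = 6
  return 4
After constant-fold (8 stmts):
  t = 1
  c = 5
  a = 9
  y = 9
  b = 3
  u = 4
  v = 6
  return 4
After dead-code-elim (1 stmts):
  return 4
Evaluate:
  t = 1  =>  t = 1
  c = 6 - t  =>  c = 5
  a = 9  =>  a = 9
  y = t * a  =>  y = 9
  b = 3  =>  b = 3
  u = 4 + 0  =>  u = 4
  v = 6 - 0  =>  v = 6
  return u = 4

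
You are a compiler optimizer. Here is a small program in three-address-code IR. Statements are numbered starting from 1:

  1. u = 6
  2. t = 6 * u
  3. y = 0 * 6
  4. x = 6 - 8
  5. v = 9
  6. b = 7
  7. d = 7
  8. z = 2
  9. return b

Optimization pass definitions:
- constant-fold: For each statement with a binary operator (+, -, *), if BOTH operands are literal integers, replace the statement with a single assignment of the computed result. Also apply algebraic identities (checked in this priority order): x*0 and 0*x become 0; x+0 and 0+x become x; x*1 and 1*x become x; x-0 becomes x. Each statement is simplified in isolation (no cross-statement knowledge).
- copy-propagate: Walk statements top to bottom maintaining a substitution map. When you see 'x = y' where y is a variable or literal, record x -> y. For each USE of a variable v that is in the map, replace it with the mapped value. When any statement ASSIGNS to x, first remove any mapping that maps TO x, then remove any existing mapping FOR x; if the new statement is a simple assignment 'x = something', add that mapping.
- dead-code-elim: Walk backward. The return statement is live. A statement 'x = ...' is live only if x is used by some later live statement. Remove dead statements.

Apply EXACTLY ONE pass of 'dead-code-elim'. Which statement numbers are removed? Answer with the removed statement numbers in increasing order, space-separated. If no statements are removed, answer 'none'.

Backward liveness scan:
Stmt 1 'u = 6': DEAD (u not in live set [])
Stmt 2 't = 6 * u': DEAD (t not in live set [])
Stmt 3 'y = 0 * 6': DEAD (y not in live set [])
Stmt 4 'x = 6 - 8': DEAD (x not in live set [])
Stmt 5 'v = 9': DEAD (v not in live set [])
Stmt 6 'b = 7': KEEP (b is live); live-in = []
Stmt 7 'd = 7': DEAD (d not in live set ['b'])
Stmt 8 'z = 2': DEAD (z not in live set ['b'])
Stmt 9 'return b': KEEP (return); live-in = ['b']
Removed statement numbers: [1, 2, 3, 4, 5, 7, 8]
Surviving IR:
  b = 7
  return b

Answer: 1 2 3 4 5 7 8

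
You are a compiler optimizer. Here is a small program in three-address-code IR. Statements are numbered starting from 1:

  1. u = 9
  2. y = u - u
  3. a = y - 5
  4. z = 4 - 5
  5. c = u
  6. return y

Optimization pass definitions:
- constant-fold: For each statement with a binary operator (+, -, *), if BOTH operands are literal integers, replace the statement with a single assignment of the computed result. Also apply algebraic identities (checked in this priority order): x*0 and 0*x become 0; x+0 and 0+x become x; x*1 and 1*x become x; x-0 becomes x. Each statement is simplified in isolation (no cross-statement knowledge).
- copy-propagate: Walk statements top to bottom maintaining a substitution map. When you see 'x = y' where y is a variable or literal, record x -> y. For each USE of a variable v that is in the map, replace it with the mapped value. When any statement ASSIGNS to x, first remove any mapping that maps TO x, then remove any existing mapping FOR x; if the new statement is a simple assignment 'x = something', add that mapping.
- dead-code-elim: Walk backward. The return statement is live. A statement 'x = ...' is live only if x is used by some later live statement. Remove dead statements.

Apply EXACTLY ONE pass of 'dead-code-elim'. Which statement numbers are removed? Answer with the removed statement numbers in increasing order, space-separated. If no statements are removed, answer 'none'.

Backward liveness scan:
Stmt 1 'u = 9': KEEP (u is live); live-in = []
Stmt 2 'y = u - u': KEEP (y is live); live-in = ['u']
Stmt 3 'a = y - 5': DEAD (a not in live set ['y'])
Stmt 4 'z = 4 - 5': DEAD (z not in live set ['y'])
Stmt 5 'c = u': DEAD (c not in live set ['y'])
Stmt 6 'return y': KEEP (return); live-in = ['y']
Removed statement numbers: [3, 4, 5]
Surviving IR:
  u = 9
  y = u - u
  return y

Answer: 3 4 5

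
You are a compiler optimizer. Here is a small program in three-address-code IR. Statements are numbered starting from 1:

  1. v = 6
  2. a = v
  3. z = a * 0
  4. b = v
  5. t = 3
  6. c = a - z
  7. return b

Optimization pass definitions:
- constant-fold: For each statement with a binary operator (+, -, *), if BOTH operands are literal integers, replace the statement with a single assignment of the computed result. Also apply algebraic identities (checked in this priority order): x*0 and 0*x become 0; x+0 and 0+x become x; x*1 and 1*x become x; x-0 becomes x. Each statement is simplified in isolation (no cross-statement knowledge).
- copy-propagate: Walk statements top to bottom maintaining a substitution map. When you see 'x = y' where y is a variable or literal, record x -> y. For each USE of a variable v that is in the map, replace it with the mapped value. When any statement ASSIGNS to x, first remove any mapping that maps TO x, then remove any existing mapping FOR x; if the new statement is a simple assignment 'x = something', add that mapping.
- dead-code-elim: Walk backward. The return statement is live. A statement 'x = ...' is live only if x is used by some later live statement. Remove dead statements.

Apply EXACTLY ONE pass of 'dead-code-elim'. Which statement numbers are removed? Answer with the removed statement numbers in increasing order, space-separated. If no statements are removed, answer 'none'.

Backward liveness scan:
Stmt 1 'v = 6': KEEP (v is live); live-in = []
Stmt 2 'a = v': DEAD (a not in live set ['v'])
Stmt 3 'z = a * 0': DEAD (z not in live set ['v'])
Stmt 4 'b = v': KEEP (b is live); live-in = ['v']
Stmt 5 't = 3': DEAD (t not in live set ['b'])
Stmt 6 'c = a - z': DEAD (c not in live set ['b'])
Stmt 7 'return b': KEEP (return); live-in = ['b']
Removed statement numbers: [2, 3, 5, 6]
Surviving IR:
  v = 6
  b = v
  return b

Answer: 2 3 5 6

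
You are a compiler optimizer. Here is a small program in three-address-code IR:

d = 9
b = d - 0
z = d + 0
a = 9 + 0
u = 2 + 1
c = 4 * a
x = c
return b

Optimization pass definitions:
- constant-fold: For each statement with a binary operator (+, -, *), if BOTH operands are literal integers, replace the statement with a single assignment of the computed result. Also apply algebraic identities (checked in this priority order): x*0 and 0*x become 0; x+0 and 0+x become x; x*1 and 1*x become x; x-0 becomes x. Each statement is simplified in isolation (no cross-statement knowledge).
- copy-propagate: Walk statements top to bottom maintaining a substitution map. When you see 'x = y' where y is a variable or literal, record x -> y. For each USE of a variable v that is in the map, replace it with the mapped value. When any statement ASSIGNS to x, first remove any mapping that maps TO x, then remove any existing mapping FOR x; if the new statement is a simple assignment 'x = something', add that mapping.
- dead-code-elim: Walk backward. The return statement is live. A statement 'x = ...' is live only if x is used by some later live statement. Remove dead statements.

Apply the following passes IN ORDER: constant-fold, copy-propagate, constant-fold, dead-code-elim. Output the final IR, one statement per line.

Initial IR:
  d = 9
  b = d - 0
  z = d + 0
  a = 9 + 0
  u = 2 + 1
  c = 4 * a
  x = c
  return b
After constant-fold (8 stmts):
  d = 9
  b = d
  z = d
  a = 9
  u = 3
  c = 4 * a
  x = c
  return b
After copy-propagate (8 stmts):
  d = 9
  b = 9
  z = 9
  a = 9
  u = 3
  c = 4 * 9
  x = c
  return 9
After constant-fold (8 stmts):
  d = 9
  b = 9
  z = 9
  a = 9
  u = 3
  c = 36
  x = c
  return 9
After dead-code-elim (1 stmts):
  return 9

Answer: return 9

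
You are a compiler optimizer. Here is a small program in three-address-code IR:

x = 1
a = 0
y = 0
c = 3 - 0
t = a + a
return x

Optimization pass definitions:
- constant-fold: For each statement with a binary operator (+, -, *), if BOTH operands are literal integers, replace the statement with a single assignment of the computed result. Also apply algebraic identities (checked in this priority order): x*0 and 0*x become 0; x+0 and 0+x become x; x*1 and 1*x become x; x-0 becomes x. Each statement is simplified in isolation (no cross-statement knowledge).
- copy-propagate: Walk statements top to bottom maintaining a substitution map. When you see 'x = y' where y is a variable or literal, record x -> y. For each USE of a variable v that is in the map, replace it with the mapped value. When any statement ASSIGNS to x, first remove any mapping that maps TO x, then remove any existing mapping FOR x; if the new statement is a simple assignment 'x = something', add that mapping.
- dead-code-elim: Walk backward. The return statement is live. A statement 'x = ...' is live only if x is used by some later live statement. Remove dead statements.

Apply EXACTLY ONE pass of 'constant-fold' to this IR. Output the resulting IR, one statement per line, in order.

Applying constant-fold statement-by-statement:
  [1] x = 1  (unchanged)
  [2] a = 0  (unchanged)
  [3] y = 0  (unchanged)
  [4] c = 3 - 0  -> c = 3
  [5] t = a + a  (unchanged)
  [6] return x  (unchanged)
Result (6 stmts):
  x = 1
  a = 0
  y = 0
  c = 3
  t = a + a
  return x

Answer: x = 1
a = 0
y = 0
c = 3
t = a + a
return x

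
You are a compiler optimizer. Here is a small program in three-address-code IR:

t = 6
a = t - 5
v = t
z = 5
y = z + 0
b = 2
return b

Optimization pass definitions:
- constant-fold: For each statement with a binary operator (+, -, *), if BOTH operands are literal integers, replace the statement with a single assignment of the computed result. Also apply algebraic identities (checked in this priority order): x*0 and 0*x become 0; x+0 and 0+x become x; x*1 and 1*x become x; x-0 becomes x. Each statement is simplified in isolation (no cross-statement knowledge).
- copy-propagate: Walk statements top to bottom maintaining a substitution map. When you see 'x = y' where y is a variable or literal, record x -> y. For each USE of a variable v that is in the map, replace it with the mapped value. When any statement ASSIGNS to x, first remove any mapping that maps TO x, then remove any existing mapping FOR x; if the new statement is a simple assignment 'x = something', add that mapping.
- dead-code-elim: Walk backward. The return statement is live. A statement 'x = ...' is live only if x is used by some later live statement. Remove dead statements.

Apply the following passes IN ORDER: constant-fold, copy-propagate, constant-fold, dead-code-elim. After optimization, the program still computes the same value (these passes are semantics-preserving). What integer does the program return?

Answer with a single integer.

Initial IR:
  t = 6
  a = t - 5
  v = t
  z = 5
  y = z + 0
  b = 2
  return b
After constant-fold (7 stmts):
  t = 6
  a = t - 5
  v = t
  z = 5
  y = z
  b = 2
  return b
After copy-propagate (7 stmts):
  t = 6
  a = 6 - 5
  v = 6
  z = 5
  y = 5
  b = 2
  return 2
After constant-fold (7 stmts):
  t = 6
  a = 1
  v = 6
  z = 5
  y = 5
  b = 2
  return 2
After dead-code-elim (1 stmts):
  return 2
Evaluate:
  t = 6  =>  t = 6
  a = t - 5  =>  a = 1
  v = t  =>  v = 6
  z = 5  =>  z = 5
  y = z + 0  =>  y = 5
  b = 2  =>  b = 2
  return b = 2

Answer: 2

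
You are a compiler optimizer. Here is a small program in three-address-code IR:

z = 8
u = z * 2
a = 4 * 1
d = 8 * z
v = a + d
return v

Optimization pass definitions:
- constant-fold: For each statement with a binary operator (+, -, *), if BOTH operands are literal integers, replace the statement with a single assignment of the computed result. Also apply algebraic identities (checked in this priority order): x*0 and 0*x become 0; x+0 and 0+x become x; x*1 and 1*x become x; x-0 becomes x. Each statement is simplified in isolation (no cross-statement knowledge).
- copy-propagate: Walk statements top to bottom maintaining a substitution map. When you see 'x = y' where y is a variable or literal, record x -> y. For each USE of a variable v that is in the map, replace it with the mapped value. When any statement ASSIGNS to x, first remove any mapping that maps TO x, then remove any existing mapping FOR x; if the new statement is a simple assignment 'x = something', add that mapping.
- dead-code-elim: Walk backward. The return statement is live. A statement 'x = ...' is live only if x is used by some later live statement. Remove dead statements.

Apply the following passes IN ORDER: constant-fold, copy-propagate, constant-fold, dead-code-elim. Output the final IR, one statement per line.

Answer: d = 64
v = 4 + d
return v

Derivation:
Initial IR:
  z = 8
  u = z * 2
  a = 4 * 1
  d = 8 * z
  v = a + d
  return v
After constant-fold (6 stmts):
  z = 8
  u = z * 2
  a = 4
  d = 8 * z
  v = a + d
  return v
After copy-propagate (6 stmts):
  z = 8
  u = 8 * 2
  a = 4
  d = 8 * 8
  v = 4 + d
  return v
After constant-fold (6 stmts):
  z = 8
  u = 16
  a = 4
  d = 64
  v = 4 + d
  return v
After dead-code-elim (3 stmts):
  d = 64
  v = 4 + d
  return v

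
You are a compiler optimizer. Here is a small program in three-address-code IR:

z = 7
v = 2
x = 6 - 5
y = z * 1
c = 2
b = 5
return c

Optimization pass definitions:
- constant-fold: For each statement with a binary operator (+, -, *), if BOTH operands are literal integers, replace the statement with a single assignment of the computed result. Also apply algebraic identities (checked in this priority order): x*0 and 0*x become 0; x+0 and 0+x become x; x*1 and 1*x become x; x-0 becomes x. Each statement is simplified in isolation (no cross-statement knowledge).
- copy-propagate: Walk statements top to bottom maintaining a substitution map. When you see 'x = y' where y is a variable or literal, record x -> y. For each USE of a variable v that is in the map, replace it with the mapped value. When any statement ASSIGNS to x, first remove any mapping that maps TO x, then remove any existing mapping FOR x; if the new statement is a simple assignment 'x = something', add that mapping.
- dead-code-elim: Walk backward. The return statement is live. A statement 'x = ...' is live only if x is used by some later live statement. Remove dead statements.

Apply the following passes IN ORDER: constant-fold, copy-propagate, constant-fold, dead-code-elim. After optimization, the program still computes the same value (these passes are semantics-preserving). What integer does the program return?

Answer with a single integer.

Answer: 2

Derivation:
Initial IR:
  z = 7
  v = 2
  x = 6 - 5
  y = z * 1
  c = 2
  b = 5
  return c
After constant-fold (7 stmts):
  z = 7
  v = 2
  x = 1
  y = z
  c = 2
  b = 5
  return c
After copy-propagate (7 stmts):
  z = 7
  v = 2
  x = 1
  y = 7
  c = 2
  b = 5
  return 2
After constant-fold (7 stmts):
  z = 7
  v = 2
  x = 1
  y = 7
  c = 2
  b = 5
  return 2
After dead-code-elim (1 stmts):
  return 2
Evaluate:
  z = 7  =>  z = 7
  v = 2  =>  v = 2
  x = 6 - 5  =>  x = 1
  y = z * 1  =>  y = 7
  c = 2  =>  c = 2
  b = 5  =>  b = 5
  return c = 2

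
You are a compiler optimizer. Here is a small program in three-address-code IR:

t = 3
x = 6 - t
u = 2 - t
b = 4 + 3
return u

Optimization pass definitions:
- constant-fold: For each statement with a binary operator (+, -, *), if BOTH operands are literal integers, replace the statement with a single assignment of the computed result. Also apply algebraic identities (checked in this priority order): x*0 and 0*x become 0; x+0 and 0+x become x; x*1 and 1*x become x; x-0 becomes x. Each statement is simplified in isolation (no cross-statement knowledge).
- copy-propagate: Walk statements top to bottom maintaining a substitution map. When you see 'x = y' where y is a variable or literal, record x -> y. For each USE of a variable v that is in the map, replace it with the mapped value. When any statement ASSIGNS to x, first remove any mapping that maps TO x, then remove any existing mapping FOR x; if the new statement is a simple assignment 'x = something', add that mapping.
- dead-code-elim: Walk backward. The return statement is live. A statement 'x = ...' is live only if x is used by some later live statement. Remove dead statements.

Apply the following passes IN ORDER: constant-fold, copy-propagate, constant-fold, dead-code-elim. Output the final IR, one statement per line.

Initial IR:
  t = 3
  x = 6 - t
  u = 2 - t
  b = 4 + 3
  return u
After constant-fold (5 stmts):
  t = 3
  x = 6 - t
  u = 2 - t
  b = 7
  return u
After copy-propagate (5 stmts):
  t = 3
  x = 6 - 3
  u = 2 - 3
  b = 7
  return u
After constant-fold (5 stmts):
  t = 3
  x = 3
  u = -1
  b = 7
  return u
After dead-code-elim (2 stmts):
  u = -1
  return u

Answer: u = -1
return u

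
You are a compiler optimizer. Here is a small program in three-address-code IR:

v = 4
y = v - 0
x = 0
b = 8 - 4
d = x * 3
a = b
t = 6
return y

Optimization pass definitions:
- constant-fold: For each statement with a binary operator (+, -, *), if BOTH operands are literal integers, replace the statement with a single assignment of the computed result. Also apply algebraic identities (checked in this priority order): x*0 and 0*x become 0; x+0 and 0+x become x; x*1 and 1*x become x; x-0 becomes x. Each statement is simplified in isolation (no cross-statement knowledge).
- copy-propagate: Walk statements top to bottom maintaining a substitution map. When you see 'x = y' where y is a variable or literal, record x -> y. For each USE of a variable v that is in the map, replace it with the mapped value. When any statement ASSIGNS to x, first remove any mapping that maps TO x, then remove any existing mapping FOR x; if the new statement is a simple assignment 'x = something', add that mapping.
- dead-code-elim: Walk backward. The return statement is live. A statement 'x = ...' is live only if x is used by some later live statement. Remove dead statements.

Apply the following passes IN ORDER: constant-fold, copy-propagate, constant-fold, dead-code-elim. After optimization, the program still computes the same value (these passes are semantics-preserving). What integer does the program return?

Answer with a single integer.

Answer: 4

Derivation:
Initial IR:
  v = 4
  y = v - 0
  x = 0
  b = 8 - 4
  d = x * 3
  a = b
  t = 6
  return y
After constant-fold (8 stmts):
  v = 4
  y = v
  x = 0
  b = 4
  d = x * 3
  a = b
  t = 6
  return y
After copy-propagate (8 stmts):
  v = 4
  y = 4
  x = 0
  b = 4
  d = 0 * 3
  a = 4
  t = 6
  return 4
After constant-fold (8 stmts):
  v = 4
  y = 4
  x = 0
  b = 4
  d = 0
  a = 4
  t = 6
  return 4
After dead-code-elim (1 stmts):
  return 4
Evaluate:
  v = 4  =>  v = 4
  y = v - 0  =>  y = 4
  x = 0  =>  x = 0
  b = 8 - 4  =>  b = 4
  d = x * 3  =>  d = 0
  a = b  =>  a = 4
  t = 6  =>  t = 6
  return y = 4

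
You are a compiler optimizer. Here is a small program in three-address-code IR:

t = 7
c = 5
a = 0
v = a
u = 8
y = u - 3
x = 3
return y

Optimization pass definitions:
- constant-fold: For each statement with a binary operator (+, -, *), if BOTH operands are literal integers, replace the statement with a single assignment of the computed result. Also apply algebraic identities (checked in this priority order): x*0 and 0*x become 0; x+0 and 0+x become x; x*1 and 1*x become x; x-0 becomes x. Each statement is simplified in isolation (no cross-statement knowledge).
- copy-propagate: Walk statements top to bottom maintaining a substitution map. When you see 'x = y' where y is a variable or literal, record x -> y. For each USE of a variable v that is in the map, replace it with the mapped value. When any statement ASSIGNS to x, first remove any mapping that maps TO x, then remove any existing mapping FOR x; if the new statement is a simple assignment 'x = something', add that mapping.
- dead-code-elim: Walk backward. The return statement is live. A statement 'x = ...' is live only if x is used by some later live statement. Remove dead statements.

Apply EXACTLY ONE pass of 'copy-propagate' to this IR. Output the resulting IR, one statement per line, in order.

Applying copy-propagate statement-by-statement:
  [1] t = 7  (unchanged)
  [2] c = 5  (unchanged)
  [3] a = 0  (unchanged)
  [4] v = a  -> v = 0
  [5] u = 8  (unchanged)
  [6] y = u - 3  -> y = 8 - 3
  [7] x = 3  (unchanged)
  [8] return y  (unchanged)
Result (8 stmts):
  t = 7
  c = 5
  a = 0
  v = 0
  u = 8
  y = 8 - 3
  x = 3
  return y

Answer: t = 7
c = 5
a = 0
v = 0
u = 8
y = 8 - 3
x = 3
return y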